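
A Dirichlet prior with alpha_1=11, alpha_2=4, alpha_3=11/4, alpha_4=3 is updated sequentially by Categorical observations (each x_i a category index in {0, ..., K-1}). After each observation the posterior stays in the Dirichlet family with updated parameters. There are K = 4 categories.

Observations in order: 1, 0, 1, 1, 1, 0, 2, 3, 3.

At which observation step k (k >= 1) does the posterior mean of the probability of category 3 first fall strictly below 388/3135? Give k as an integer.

k = 4

obs 1: x=1 → posterior Dirichlet(11, 5, 11/4, 3)
obs 2: x=0 → posterior Dirichlet(12, 5, 11/4, 3)
obs 3: x=1 → posterior Dirichlet(12, 6, 11/4, 3)
obs 4: x=1 → posterior Dirichlet(12, 7, 11/4, 3)
obs 5: x=1 → posterior Dirichlet(12, 8, 11/4, 3)
obs 6: x=0 → posterior Dirichlet(13, 8, 11/4, 3)
obs 7: x=2 → posterior Dirichlet(13, 8, 15/4, 3)
obs 8: x=3 → posterior Dirichlet(13, 8, 15/4, 4)
obs 9: x=3 → posterior Dirichlet(13, 8, 15/4, 5)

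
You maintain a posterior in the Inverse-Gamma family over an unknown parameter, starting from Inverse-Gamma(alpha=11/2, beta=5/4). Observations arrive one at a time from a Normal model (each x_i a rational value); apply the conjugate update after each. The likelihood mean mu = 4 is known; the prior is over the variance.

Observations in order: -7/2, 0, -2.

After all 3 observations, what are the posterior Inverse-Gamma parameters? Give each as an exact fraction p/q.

alpha=7, beta=443/8

obs 1: x=-7/2 → posterior Inverse-Gamma(6, 235/8)
obs 2: x=0 → posterior Inverse-Gamma(13/2, 299/8)
obs 3: x=-2 → posterior Inverse-Gamma(7, 443/8)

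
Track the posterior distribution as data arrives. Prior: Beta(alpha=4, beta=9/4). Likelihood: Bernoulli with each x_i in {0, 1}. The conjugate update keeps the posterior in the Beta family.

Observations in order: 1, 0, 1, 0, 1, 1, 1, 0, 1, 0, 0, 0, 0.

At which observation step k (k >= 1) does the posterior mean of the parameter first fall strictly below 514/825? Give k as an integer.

obs 1: x=1 → posterior Beta(5, 9/4)
obs 2: x=0 → posterior Beta(5, 13/4)
obs 3: x=1 → posterior Beta(6, 13/4)
obs 4: x=0 → posterior Beta(6, 17/4)
obs 5: x=1 → posterior Beta(7, 17/4)
obs 6: x=1 → posterior Beta(8, 17/4)
obs 7: x=1 → posterior Beta(9, 17/4)
obs 8: x=0 → posterior Beta(9, 21/4)
obs 9: x=1 → posterior Beta(10, 21/4)
obs 10: x=0 → posterior Beta(10, 25/4)
obs 11: x=0 → posterior Beta(10, 29/4)
obs 12: x=0 → posterior Beta(10, 33/4)
obs 13: x=0 → posterior Beta(10, 37/4)

k = 2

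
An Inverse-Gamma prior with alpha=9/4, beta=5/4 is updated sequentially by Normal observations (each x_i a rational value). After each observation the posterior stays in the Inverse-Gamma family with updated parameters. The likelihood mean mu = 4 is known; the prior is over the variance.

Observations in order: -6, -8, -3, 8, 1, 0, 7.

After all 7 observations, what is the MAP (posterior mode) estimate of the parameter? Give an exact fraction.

obs 1: x=-6 → posterior Inverse-Gamma(11/4, 205/4)
obs 2: x=-8 → posterior Inverse-Gamma(13/4, 493/4)
obs 3: x=-3 → posterior Inverse-Gamma(15/4, 591/4)
obs 4: x=8 → posterior Inverse-Gamma(17/4, 623/4)
obs 5: x=1 → posterior Inverse-Gamma(19/4, 641/4)
obs 6: x=0 → posterior Inverse-Gamma(21/4, 673/4)
obs 7: x=7 → posterior Inverse-Gamma(23/4, 691/4)

691/27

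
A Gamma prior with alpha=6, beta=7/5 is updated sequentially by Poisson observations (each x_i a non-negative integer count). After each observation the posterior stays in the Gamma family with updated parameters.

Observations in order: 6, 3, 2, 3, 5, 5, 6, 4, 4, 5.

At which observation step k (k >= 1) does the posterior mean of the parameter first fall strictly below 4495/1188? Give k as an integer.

k = 4

obs 1: x=6 → posterior Gamma(12, 12/5)
obs 2: x=3 → posterior Gamma(15, 17/5)
obs 3: x=2 → posterior Gamma(17, 22/5)
obs 4: x=3 → posterior Gamma(20, 27/5)
obs 5: x=5 → posterior Gamma(25, 32/5)
obs 6: x=5 → posterior Gamma(30, 37/5)
obs 7: x=6 → posterior Gamma(36, 42/5)
obs 8: x=4 → posterior Gamma(40, 47/5)
obs 9: x=4 → posterior Gamma(44, 52/5)
obs 10: x=5 → posterior Gamma(49, 57/5)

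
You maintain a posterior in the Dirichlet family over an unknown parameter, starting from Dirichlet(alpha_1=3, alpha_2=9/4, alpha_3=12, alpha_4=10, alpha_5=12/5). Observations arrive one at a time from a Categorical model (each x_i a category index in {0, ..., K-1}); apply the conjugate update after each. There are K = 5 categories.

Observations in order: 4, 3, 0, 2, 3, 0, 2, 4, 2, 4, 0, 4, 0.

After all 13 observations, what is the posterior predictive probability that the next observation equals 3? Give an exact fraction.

240/853

obs 1: x=4 → posterior Dirichlet(3, 9/4, 12, 10, 17/5)
obs 2: x=3 → posterior Dirichlet(3, 9/4, 12, 11, 17/5)
obs 3: x=0 → posterior Dirichlet(4, 9/4, 12, 11, 17/5)
obs 4: x=2 → posterior Dirichlet(4, 9/4, 13, 11, 17/5)
obs 5: x=3 → posterior Dirichlet(4, 9/4, 13, 12, 17/5)
obs 6: x=0 → posterior Dirichlet(5, 9/4, 13, 12, 17/5)
obs 7: x=2 → posterior Dirichlet(5, 9/4, 14, 12, 17/5)
obs 8: x=4 → posterior Dirichlet(5, 9/4, 14, 12, 22/5)
obs 9: x=2 → posterior Dirichlet(5, 9/4, 15, 12, 22/5)
obs 10: x=4 → posterior Dirichlet(5, 9/4, 15, 12, 27/5)
obs 11: x=0 → posterior Dirichlet(6, 9/4, 15, 12, 27/5)
obs 12: x=4 → posterior Dirichlet(6, 9/4, 15, 12, 32/5)
obs 13: x=0 → posterior Dirichlet(7, 9/4, 15, 12, 32/5)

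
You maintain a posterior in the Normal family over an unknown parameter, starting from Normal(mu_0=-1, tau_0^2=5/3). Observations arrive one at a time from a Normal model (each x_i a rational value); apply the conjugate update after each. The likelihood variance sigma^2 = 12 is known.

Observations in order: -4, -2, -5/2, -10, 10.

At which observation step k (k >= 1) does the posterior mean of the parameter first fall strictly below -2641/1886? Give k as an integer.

obs 1: x=-4 → posterior Normal(-56/41, 60/41)
obs 2: x=-2 → posterior Normal(-33/23, 30/23)
obs 3: x=-5/2 → posterior Normal(-157/102, 20/17)
obs 4: x=-10 → posterior Normal(-257/112, 15/14)
obs 5: x=10 → posterior Normal(-157/122, 60/61)

k = 2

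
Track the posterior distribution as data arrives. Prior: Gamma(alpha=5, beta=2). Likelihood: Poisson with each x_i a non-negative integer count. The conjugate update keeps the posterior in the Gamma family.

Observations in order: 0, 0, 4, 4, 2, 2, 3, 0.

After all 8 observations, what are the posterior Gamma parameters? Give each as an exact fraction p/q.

alpha=20, beta=10

obs 1: x=0 → posterior Gamma(5, 3)
obs 2: x=0 → posterior Gamma(5, 4)
obs 3: x=4 → posterior Gamma(9, 5)
obs 4: x=4 → posterior Gamma(13, 6)
obs 5: x=2 → posterior Gamma(15, 7)
obs 6: x=2 → posterior Gamma(17, 8)
obs 7: x=3 → posterior Gamma(20, 9)
obs 8: x=0 → posterior Gamma(20, 10)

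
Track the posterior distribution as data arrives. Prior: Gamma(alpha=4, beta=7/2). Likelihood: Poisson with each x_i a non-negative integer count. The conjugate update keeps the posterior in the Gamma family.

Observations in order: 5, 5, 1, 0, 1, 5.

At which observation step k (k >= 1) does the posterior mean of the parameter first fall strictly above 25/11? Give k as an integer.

k = 2

obs 1: x=5 → posterior Gamma(9, 9/2)
obs 2: x=5 → posterior Gamma(14, 11/2)
obs 3: x=1 → posterior Gamma(15, 13/2)
obs 4: x=0 → posterior Gamma(15, 15/2)
obs 5: x=1 → posterior Gamma(16, 17/2)
obs 6: x=5 → posterior Gamma(21, 19/2)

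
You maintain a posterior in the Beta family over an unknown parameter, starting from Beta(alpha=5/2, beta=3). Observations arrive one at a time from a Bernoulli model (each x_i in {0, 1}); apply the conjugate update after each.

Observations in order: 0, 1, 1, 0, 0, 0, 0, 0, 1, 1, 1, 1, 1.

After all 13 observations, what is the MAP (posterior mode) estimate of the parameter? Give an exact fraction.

obs 1: x=0 → posterior Beta(5/2, 4)
obs 2: x=1 → posterior Beta(7/2, 4)
obs 3: x=1 → posterior Beta(9/2, 4)
obs 4: x=0 → posterior Beta(9/2, 5)
obs 5: x=0 → posterior Beta(9/2, 6)
obs 6: x=0 → posterior Beta(9/2, 7)
obs 7: x=0 → posterior Beta(9/2, 8)
obs 8: x=0 → posterior Beta(9/2, 9)
obs 9: x=1 → posterior Beta(11/2, 9)
obs 10: x=1 → posterior Beta(13/2, 9)
obs 11: x=1 → posterior Beta(15/2, 9)
obs 12: x=1 → posterior Beta(17/2, 9)
obs 13: x=1 → posterior Beta(19/2, 9)

17/33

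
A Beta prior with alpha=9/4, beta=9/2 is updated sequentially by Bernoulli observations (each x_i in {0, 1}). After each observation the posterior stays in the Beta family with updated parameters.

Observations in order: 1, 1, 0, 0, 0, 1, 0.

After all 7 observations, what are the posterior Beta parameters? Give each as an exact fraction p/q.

obs 1: x=1 → posterior Beta(13/4, 9/2)
obs 2: x=1 → posterior Beta(17/4, 9/2)
obs 3: x=0 → posterior Beta(17/4, 11/2)
obs 4: x=0 → posterior Beta(17/4, 13/2)
obs 5: x=0 → posterior Beta(17/4, 15/2)
obs 6: x=1 → posterior Beta(21/4, 15/2)
obs 7: x=0 → posterior Beta(21/4, 17/2)

alpha=21/4, beta=17/2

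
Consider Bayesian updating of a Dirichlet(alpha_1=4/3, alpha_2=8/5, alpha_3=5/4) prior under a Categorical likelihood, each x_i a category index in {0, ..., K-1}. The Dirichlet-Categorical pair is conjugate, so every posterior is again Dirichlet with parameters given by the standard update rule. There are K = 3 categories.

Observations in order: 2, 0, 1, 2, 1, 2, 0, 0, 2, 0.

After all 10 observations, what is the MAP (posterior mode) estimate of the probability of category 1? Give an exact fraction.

obs 1: x=2 → posterior Dirichlet(4/3, 8/5, 9/4)
obs 2: x=0 → posterior Dirichlet(7/3, 8/5, 9/4)
obs 3: x=1 → posterior Dirichlet(7/3, 13/5, 9/4)
obs 4: x=2 → posterior Dirichlet(7/3, 13/5, 13/4)
obs 5: x=1 → posterior Dirichlet(7/3, 18/5, 13/4)
obs 6: x=2 → posterior Dirichlet(7/3, 18/5, 17/4)
obs 7: x=0 → posterior Dirichlet(10/3, 18/5, 17/4)
obs 8: x=0 → posterior Dirichlet(13/3, 18/5, 17/4)
obs 9: x=2 → posterior Dirichlet(13/3, 18/5, 21/4)
obs 10: x=0 → posterior Dirichlet(16/3, 18/5, 21/4)

156/671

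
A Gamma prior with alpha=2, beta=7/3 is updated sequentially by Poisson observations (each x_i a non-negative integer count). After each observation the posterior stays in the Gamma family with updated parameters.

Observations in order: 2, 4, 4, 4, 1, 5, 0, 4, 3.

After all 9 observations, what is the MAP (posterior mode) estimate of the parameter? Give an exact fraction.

42/17

obs 1: x=2 → posterior Gamma(4, 10/3)
obs 2: x=4 → posterior Gamma(8, 13/3)
obs 3: x=4 → posterior Gamma(12, 16/3)
obs 4: x=4 → posterior Gamma(16, 19/3)
obs 5: x=1 → posterior Gamma(17, 22/3)
obs 6: x=5 → posterior Gamma(22, 25/3)
obs 7: x=0 → posterior Gamma(22, 28/3)
obs 8: x=4 → posterior Gamma(26, 31/3)
obs 9: x=3 → posterior Gamma(29, 34/3)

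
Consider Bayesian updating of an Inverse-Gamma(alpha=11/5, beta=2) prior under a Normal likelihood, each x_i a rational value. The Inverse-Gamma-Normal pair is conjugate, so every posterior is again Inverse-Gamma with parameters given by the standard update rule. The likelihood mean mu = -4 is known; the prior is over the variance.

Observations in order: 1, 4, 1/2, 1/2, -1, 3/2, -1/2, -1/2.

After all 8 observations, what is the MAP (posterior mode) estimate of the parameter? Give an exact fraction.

1315/96

obs 1: x=1 → posterior Inverse-Gamma(27/10, 29/2)
obs 2: x=4 → posterior Inverse-Gamma(16/5, 93/2)
obs 3: x=1/2 → posterior Inverse-Gamma(37/10, 453/8)
obs 4: x=1/2 → posterior Inverse-Gamma(21/5, 267/4)
obs 5: x=-1 → posterior Inverse-Gamma(47/10, 285/4)
obs 6: x=3/2 → posterior Inverse-Gamma(26/5, 691/8)
obs 7: x=-1/2 → posterior Inverse-Gamma(57/10, 185/2)
obs 8: x=-1/2 → posterior Inverse-Gamma(31/5, 789/8)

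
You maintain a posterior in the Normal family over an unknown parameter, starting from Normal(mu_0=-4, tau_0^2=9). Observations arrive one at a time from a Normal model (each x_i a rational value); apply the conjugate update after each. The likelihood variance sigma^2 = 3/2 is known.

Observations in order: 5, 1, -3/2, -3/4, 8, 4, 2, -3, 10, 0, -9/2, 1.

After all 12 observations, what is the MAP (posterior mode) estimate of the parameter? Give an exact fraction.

247/146

obs 1: x=5 → posterior Normal(26/7, 9/7)
obs 2: x=1 → posterior Normal(32/13, 9/13)
obs 3: x=-3/2 → posterior Normal(23/19, 9/19)
obs 4: x=-3/4 → posterior Normal(37/50, 9/25)
obs 5: x=8 → posterior Normal(133/62, 9/31)
obs 6: x=4 → posterior Normal(181/74, 9/37)
obs 7: x=2 → posterior Normal(205/86, 9/43)
obs 8: x=-3 → posterior Normal(169/98, 9/49)
obs 9: x=10 → posterior Normal(289/110, 9/55)
obs 10: x=0 → posterior Normal(289/122, 9/61)
obs 11: x=-9/2 → posterior Normal(235/134, 9/67)
obs 12: x=1 → posterior Normal(247/146, 9/73)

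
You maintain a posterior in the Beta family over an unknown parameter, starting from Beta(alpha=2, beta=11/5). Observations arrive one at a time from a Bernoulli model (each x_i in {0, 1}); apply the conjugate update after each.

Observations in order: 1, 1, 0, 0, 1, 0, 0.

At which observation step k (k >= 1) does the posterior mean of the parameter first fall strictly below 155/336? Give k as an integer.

obs 1: x=1 → posterior Beta(3, 11/5)
obs 2: x=1 → posterior Beta(4, 11/5)
obs 3: x=0 → posterior Beta(4, 16/5)
obs 4: x=0 → posterior Beta(4, 21/5)
obs 5: x=1 → posterior Beta(5, 21/5)
obs 6: x=0 → posterior Beta(5, 26/5)
obs 7: x=0 → posterior Beta(5, 31/5)

k = 7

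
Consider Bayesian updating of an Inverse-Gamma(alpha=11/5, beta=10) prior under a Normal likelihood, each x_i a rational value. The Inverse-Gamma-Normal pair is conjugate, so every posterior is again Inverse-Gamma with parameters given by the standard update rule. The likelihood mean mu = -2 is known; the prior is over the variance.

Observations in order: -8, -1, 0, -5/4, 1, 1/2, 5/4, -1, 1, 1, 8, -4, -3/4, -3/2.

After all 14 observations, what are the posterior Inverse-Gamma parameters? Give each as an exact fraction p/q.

obs 1: x=-8 → posterior Inverse-Gamma(27/10, 28)
obs 2: x=-1 → posterior Inverse-Gamma(16/5, 57/2)
obs 3: x=0 → posterior Inverse-Gamma(37/10, 61/2)
obs 4: x=-5/4 → posterior Inverse-Gamma(21/5, 985/32)
obs 5: x=1 → posterior Inverse-Gamma(47/10, 1129/32)
obs 6: x=1/2 → posterior Inverse-Gamma(26/5, 1229/32)
obs 7: x=5/4 → posterior Inverse-Gamma(57/10, 699/16)
obs 8: x=-1 → posterior Inverse-Gamma(31/5, 707/16)
obs 9: x=1 → posterior Inverse-Gamma(67/10, 779/16)
obs 10: x=1 → posterior Inverse-Gamma(36/5, 851/16)
obs 11: x=8 → posterior Inverse-Gamma(77/10, 1651/16)
obs 12: x=-4 → posterior Inverse-Gamma(41/5, 1683/16)
obs 13: x=-3/4 → posterior Inverse-Gamma(87/10, 3391/32)
obs 14: x=-3/2 → posterior Inverse-Gamma(46/5, 3395/32)

alpha=46/5, beta=3395/32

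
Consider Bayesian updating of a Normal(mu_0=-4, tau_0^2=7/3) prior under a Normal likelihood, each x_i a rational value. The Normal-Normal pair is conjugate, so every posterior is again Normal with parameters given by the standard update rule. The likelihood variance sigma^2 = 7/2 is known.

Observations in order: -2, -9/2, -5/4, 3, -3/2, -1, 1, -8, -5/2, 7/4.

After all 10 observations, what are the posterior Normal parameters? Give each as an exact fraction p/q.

obs 1: x=-2 → posterior Normal(-16/5, 7/5)
obs 2: x=-9/2 → posterior Normal(-25/7, 1)
obs 3: x=-5/4 → posterior Normal(-55/18, 7/9)
obs 4: x=3 → posterior Normal(-43/22, 7/11)
obs 5: x=-3/2 → posterior Normal(-49/26, 7/13)
obs 6: x=-1 → posterior Normal(-53/30, 7/15)
obs 7: x=1 → posterior Normal(-49/34, 7/17)
obs 8: x=-8 → posterior Normal(-81/38, 7/19)
obs 9: x=-5/2 → posterior Normal(-13/6, 1/3)
obs 10: x=7/4 → posterior Normal(-42/23, 7/23)

mu_0=-42/23, tau_0^2=7/23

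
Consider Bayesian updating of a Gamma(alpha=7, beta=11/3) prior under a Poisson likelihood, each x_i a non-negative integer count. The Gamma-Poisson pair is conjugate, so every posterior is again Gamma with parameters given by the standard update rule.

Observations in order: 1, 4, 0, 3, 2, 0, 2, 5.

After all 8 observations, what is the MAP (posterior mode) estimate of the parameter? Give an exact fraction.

obs 1: x=1 → posterior Gamma(8, 14/3)
obs 2: x=4 → posterior Gamma(12, 17/3)
obs 3: x=0 → posterior Gamma(12, 20/3)
obs 4: x=3 → posterior Gamma(15, 23/3)
obs 5: x=2 → posterior Gamma(17, 26/3)
obs 6: x=0 → posterior Gamma(17, 29/3)
obs 7: x=2 → posterior Gamma(19, 32/3)
obs 8: x=5 → posterior Gamma(24, 35/3)

69/35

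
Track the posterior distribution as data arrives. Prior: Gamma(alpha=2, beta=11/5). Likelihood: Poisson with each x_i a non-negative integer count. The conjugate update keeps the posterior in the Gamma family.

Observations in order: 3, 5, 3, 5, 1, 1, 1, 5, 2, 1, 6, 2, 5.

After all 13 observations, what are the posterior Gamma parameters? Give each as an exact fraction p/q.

obs 1: x=3 → posterior Gamma(5, 16/5)
obs 2: x=5 → posterior Gamma(10, 21/5)
obs 3: x=3 → posterior Gamma(13, 26/5)
obs 4: x=5 → posterior Gamma(18, 31/5)
obs 5: x=1 → posterior Gamma(19, 36/5)
obs 6: x=1 → posterior Gamma(20, 41/5)
obs 7: x=1 → posterior Gamma(21, 46/5)
obs 8: x=5 → posterior Gamma(26, 51/5)
obs 9: x=2 → posterior Gamma(28, 56/5)
obs 10: x=1 → posterior Gamma(29, 61/5)
obs 11: x=6 → posterior Gamma(35, 66/5)
obs 12: x=2 → posterior Gamma(37, 71/5)
obs 13: x=5 → posterior Gamma(42, 76/5)

alpha=42, beta=76/5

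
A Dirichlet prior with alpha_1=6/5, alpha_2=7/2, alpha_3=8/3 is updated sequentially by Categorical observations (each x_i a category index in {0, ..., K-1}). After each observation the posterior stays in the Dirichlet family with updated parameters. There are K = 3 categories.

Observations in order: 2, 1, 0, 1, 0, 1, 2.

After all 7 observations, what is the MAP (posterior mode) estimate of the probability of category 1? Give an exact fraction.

obs 1: x=2 → posterior Dirichlet(6/5, 7/2, 11/3)
obs 2: x=1 → posterior Dirichlet(6/5, 9/2, 11/3)
obs 3: x=0 → posterior Dirichlet(11/5, 9/2, 11/3)
obs 4: x=1 → posterior Dirichlet(11/5, 11/2, 11/3)
obs 5: x=0 → posterior Dirichlet(16/5, 11/2, 11/3)
obs 6: x=1 → posterior Dirichlet(16/5, 13/2, 11/3)
obs 7: x=2 → posterior Dirichlet(16/5, 13/2, 14/3)

15/31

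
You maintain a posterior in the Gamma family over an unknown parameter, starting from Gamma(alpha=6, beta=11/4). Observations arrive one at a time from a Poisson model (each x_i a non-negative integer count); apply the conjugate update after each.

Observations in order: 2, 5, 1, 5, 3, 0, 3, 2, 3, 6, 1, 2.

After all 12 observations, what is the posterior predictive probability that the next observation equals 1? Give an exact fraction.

obs 1: x=2 → posterior Gamma(8, 15/4)
obs 2: x=5 → posterior Gamma(13, 19/4)
obs 3: x=1 → posterior Gamma(14, 23/4)
obs 4: x=5 → posterior Gamma(19, 27/4)
obs 5: x=3 → posterior Gamma(22, 31/4)
obs 6: x=0 → posterior Gamma(22, 35/4)
obs 7: x=3 → posterior Gamma(25, 39/4)
obs 8: x=2 → posterior Gamma(27, 43/4)
obs 9: x=3 → posterior Gamma(30, 47/4)
obs 10: x=6 → posterior Gamma(36, 51/4)
obs 11: x=1 → posterior Gamma(37, 55/4)
obs 12: x=2 → posterior Gamma(39, 59/4)

60149468991806849334110216982759920373951800373743904150702556627134428/313690035542825804559559716053879263481889140659851446032838622194973867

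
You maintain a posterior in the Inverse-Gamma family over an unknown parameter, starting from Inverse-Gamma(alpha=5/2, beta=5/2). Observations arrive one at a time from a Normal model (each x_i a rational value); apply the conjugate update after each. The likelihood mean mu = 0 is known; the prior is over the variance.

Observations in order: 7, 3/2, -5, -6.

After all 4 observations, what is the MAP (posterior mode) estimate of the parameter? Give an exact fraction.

obs 1: x=7 → posterior Inverse-Gamma(3, 27)
obs 2: x=3/2 → posterior Inverse-Gamma(7/2, 225/8)
obs 3: x=-5 → posterior Inverse-Gamma(4, 325/8)
obs 4: x=-6 → posterior Inverse-Gamma(9/2, 469/8)

469/44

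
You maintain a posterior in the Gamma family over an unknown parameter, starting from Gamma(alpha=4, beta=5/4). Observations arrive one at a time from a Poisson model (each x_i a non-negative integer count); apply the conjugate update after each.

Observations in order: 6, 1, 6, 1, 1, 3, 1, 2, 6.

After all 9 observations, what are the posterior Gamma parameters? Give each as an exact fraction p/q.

alpha=31, beta=41/4

obs 1: x=6 → posterior Gamma(10, 9/4)
obs 2: x=1 → posterior Gamma(11, 13/4)
obs 3: x=6 → posterior Gamma(17, 17/4)
obs 4: x=1 → posterior Gamma(18, 21/4)
obs 5: x=1 → posterior Gamma(19, 25/4)
obs 6: x=3 → posterior Gamma(22, 29/4)
obs 7: x=1 → posterior Gamma(23, 33/4)
obs 8: x=2 → posterior Gamma(25, 37/4)
obs 9: x=6 → posterior Gamma(31, 41/4)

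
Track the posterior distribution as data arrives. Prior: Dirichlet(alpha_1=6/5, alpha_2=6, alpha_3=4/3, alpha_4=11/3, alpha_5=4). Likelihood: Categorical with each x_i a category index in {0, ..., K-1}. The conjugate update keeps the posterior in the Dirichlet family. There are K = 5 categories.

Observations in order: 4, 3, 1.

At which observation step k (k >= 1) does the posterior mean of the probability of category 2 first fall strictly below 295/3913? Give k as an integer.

obs 1: x=4 → posterior Dirichlet(6/5, 6, 4/3, 11/3, 5)
obs 2: x=3 → posterior Dirichlet(6/5, 6, 4/3, 14/3, 5)
obs 3: x=1 → posterior Dirichlet(6/5, 7, 4/3, 14/3, 5)

k = 2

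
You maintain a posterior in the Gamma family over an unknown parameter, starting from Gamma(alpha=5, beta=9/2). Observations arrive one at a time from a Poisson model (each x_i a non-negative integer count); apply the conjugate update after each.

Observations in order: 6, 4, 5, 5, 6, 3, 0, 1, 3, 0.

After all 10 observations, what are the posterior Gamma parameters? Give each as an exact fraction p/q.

obs 1: x=6 → posterior Gamma(11, 11/2)
obs 2: x=4 → posterior Gamma(15, 13/2)
obs 3: x=5 → posterior Gamma(20, 15/2)
obs 4: x=5 → posterior Gamma(25, 17/2)
obs 5: x=6 → posterior Gamma(31, 19/2)
obs 6: x=3 → posterior Gamma(34, 21/2)
obs 7: x=0 → posterior Gamma(34, 23/2)
obs 8: x=1 → posterior Gamma(35, 25/2)
obs 9: x=3 → posterior Gamma(38, 27/2)
obs 10: x=0 → posterior Gamma(38, 29/2)

alpha=38, beta=29/2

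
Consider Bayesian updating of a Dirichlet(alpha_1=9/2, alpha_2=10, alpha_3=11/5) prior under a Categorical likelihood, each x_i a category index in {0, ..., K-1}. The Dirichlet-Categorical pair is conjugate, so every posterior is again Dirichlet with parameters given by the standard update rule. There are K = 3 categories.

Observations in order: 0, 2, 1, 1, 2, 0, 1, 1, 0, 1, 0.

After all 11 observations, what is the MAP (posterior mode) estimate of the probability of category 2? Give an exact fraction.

32/247

obs 1: x=0 → posterior Dirichlet(11/2, 10, 11/5)
obs 2: x=2 → posterior Dirichlet(11/2, 10, 16/5)
obs 3: x=1 → posterior Dirichlet(11/2, 11, 16/5)
obs 4: x=1 → posterior Dirichlet(11/2, 12, 16/5)
obs 5: x=2 → posterior Dirichlet(11/2, 12, 21/5)
obs 6: x=0 → posterior Dirichlet(13/2, 12, 21/5)
obs 7: x=1 → posterior Dirichlet(13/2, 13, 21/5)
obs 8: x=1 → posterior Dirichlet(13/2, 14, 21/5)
obs 9: x=0 → posterior Dirichlet(15/2, 14, 21/5)
obs 10: x=1 → posterior Dirichlet(15/2, 15, 21/5)
obs 11: x=0 → posterior Dirichlet(17/2, 15, 21/5)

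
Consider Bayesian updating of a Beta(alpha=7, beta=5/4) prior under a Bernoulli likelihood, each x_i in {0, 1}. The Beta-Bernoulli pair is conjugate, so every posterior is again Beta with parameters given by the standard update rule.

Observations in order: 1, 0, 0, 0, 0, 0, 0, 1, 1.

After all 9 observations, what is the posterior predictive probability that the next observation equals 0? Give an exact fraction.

obs 1: x=1 → posterior Beta(8, 5/4)
obs 2: x=0 → posterior Beta(8, 9/4)
obs 3: x=0 → posterior Beta(8, 13/4)
obs 4: x=0 → posterior Beta(8, 17/4)
obs 5: x=0 → posterior Beta(8, 21/4)
obs 6: x=0 → posterior Beta(8, 25/4)
obs 7: x=0 → posterior Beta(8, 29/4)
obs 8: x=1 → posterior Beta(9, 29/4)
obs 9: x=1 → posterior Beta(10, 29/4)

29/69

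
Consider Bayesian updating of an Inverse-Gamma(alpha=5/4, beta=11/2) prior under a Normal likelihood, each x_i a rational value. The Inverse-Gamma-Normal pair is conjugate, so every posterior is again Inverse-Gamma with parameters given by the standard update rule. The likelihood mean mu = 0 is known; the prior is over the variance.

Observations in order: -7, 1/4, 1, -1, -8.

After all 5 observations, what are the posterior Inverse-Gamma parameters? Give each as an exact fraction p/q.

obs 1: x=-7 → posterior Inverse-Gamma(7/4, 30)
obs 2: x=1/4 → posterior Inverse-Gamma(9/4, 961/32)
obs 3: x=1 → posterior Inverse-Gamma(11/4, 977/32)
obs 4: x=-1 → posterior Inverse-Gamma(13/4, 993/32)
obs 5: x=-8 → posterior Inverse-Gamma(15/4, 2017/32)

alpha=15/4, beta=2017/32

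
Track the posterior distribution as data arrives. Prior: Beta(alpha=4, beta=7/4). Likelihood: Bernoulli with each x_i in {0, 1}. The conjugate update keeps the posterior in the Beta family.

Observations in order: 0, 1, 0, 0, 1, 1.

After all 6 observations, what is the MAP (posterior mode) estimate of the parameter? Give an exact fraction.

8/13

obs 1: x=0 → posterior Beta(4, 11/4)
obs 2: x=1 → posterior Beta(5, 11/4)
obs 3: x=0 → posterior Beta(5, 15/4)
obs 4: x=0 → posterior Beta(5, 19/4)
obs 5: x=1 → posterior Beta(6, 19/4)
obs 6: x=1 → posterior Beta(7, 19/4)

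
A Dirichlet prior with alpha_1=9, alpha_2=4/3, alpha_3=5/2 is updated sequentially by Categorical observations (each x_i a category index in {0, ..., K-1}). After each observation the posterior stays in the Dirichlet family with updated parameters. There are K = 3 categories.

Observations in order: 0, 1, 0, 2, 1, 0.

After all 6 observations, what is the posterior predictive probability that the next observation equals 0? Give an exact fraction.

obs 1: x=0 → posterior Dirichlet(10, 4/3, 5/2)
obs 2: x=1 → posterior Dirichlet(10, 7/3, 5/2)
obs 3: x=0 → posterior Dirichlet(11, 7/3, 5/2)
obs 4: x=2 → posterior Dirichlet(11, 7/3, 7/2)
obs 5: x=1 → posterior Dirichlet(11, 10/3, 7/2)
obs 6: x=0 → posterior Dirichlet(12, 10/3, 7/2)

72/113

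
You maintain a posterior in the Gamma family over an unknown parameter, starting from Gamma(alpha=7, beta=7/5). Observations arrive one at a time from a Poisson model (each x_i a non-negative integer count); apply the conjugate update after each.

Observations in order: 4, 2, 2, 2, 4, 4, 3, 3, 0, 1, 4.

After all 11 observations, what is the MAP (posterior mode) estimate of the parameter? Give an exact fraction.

175/62

obs 1: x=4 → posterior Gamma(11, 12/5)
obs 2: x=2 → posterior Gamma(13, 17/5)
obs 3: x=2 → posterior Gamma(15, 22/5)
obs 4: x=2 → posterior Gamma(17, 27/5)
obs 5: x=4 → posterior Gamma(21, 32/5)
obs 6: x=4 → posterior Gamma(25, 37/5)
obs 7: x=3 → posterior Gamma(28, 42/5)
obs 8: x=3 → posterior Gamma(31, 47/5)
obs 9: x=0 → posterior Gamma(31, 52/5)
obs 10: x=1 → posterior Gamma(32, 57/5)
obs 11: x=4 → posterior Gamma(36, 62/5)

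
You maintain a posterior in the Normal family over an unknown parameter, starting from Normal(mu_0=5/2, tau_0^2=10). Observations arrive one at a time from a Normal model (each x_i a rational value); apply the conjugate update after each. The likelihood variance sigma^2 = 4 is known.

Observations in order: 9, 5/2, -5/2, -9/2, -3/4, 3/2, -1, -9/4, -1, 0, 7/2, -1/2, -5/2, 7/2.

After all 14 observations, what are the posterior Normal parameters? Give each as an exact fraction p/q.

obs 1: x=9 → posterior Normal(50/7, 20/7)
obs 2: x=5/2 → posterior Normal(125/24, 5/3)
obs 3: x=-5/2 → posterior Normal(50/17, 20/17)
obs 4: x=-9/2 → posterior Normal(5/4, 10/11)
obs 5: x=-3/4 → posterior Normal(95/108, 20/27)
obs 6: x=3/2 → posterior Normal(125/128, 5/8)
obs 7: x=-1 → posterior Normal(105/148, 20/37)
obs 8: x=-9/4 → posterior Normal(5/14, 10/21)
obs 9: x=-1 → posterior Normal(10/47, 20/47)
obs 10: x=0 → posterior Normal(5/26, 5/13)
obs 11: x=7/2 → posterior Normal(55/114, 20/57)
obs 12: x=-1/2 → posterior Normal(25/62, 10/31)
obs 13: x=-5/2 → posterior Normal(25/134, 20/67)
obs 14: x=7/2 → posterior Normal(5/12, 5/18)

mu_0=5/12, tau_0^2=5/18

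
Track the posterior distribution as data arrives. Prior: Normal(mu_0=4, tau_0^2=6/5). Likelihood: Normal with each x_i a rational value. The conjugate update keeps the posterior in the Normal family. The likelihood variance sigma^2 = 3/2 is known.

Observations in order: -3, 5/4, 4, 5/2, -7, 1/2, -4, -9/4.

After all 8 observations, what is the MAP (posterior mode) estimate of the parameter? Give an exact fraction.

obs 1: x=-3 → posterior Normal(8/9, 2/3)
obs 2: x=5/4 → posterior Normal(1, 6/13)
obs 3: x=4 → posterior Normal(29/17, 6/17)
obs 4: x=5/2 → posterior Normal(13/7, 2/7)
obs 5: x=-7 → posterior Normal(11/25, 6/25)
obs 6: x=1/2 → posterior Normal(13/29, 6/29)
obs 7: x=-4 → posterior Normal(-1/11, 2/11)
obs 8: x=-9/4 → posterior Normal(-12/37, 6/37)

-12/37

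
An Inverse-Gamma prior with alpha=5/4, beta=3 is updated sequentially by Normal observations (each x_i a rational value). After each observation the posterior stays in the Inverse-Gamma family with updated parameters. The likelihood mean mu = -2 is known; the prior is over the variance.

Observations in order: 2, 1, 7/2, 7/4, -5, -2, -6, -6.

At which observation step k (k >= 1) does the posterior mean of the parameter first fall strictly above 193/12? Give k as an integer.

obs 1: x=2 → posterior Inverse-Gamma(7/4, 11)
obs 2: x=1 → posterior Inverse-Gamma(9/4, 31/2)
obs 3: x=7/2 → posterior Inverse-Gamma(11/4, 245/8)
obs 4: x=7/4 → posterior Inverse-Gamma(13/4, 1205/32)
obs 5: x=-5 → posterior Inverse-Gamma(15/4, 1349/32)
obs 6: x=-2 → posterior Inverse-Gamma(17/4, 1349/32)
obs 7: x=-6 → posterior Inverse-Gamma(19/4, 1605/32)
obs 8: x=-6 → posterior Inverse-Gamma(21/4, 1861/32)

k = 3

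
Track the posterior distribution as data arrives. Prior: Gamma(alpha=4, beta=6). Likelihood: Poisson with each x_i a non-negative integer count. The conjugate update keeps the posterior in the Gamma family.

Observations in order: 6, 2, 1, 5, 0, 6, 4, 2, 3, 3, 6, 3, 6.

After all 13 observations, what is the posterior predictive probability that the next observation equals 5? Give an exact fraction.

obs 1: x=6 → posterior Gamma(10, 7)
obs 2: x=2 → posterior Gamma(12, 8)
obs 3: x=1 → posterior Gamma(13, 9)
obs 4: x=5 → posterior Gamma(18, 10)
obs 5: x=0 → posterior Gamma(18, 11)
obs 6: x=6 → posterior Gamma(24, 12)
obs 7: x=4 → posterior Gamma(28, 13)
obs 8: x=2 → posterior Gamma(30, 14)
obs 9: x=3 → posterior Gamma(33, 15)
obs 10: x=3 → posterior Gamma(36, 16)
obs 11: x=6 → posterior Gamma(42, 17)
obs 12: x=3 → posterior Gamma(45, 18)
obs 13: x=6 → posterior Gamma(51, 19)

572609094167183932916546178525362936346293248100256805176301486207347459/7205759403792793600000000000000000000000000000000000000000000000000000000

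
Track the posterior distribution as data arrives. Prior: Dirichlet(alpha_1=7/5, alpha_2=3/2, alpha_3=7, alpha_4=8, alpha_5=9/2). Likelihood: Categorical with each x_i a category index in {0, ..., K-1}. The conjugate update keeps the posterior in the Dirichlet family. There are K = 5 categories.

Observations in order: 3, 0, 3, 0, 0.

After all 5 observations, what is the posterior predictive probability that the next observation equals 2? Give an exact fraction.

35/137

obs 1: x=3 → posterior Dirichlet(7/5, 3/2, 7, 9, 9/2)
obs 2: x=0 → posterior Dirichlet(12/5, 3/2, 7, 9, 9/2)
obs 3: x=3 → posterior Dirichlet(12/5, 3/2, 7, 10, 9/2)
obs 4: x=0 → posterior Dirichlet(17/5, 3/2, 7, 10, 9/2)
obs 5: x=0 → posterior Dirichlet(22/5, 3/2, 7, 10, 9/2)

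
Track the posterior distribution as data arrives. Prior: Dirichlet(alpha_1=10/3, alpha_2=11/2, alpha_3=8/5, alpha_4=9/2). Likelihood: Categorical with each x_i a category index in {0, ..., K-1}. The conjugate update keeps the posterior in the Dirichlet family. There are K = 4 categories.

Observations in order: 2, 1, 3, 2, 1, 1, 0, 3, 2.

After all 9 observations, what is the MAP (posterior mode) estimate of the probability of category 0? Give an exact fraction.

50/299

obs 1: x=2 → posterior Dirichlet(10/3, 11/2, 13/5, 9/2)
obs 2: x=1 → posterior Dirichlet(10/3, 13/2, 13/5, 9/2)
obs 3: x=3 → posterior Dirichlet(10/3, 13/2, 13/5, 11/2)
obs 4: x=2 → posterior Dirichlet(10/3, 13/2, 18/5, 11/2)
obs 5: x=1 → posterior Dirichlet(10/3, 15/2, 18/5, 11/2)
obs 6: x=1 → posterior Dirichlet(10/3, 17/2, 18/5, 11/2)
obs 7: x=0 → posterior Dirichlet(13/3, 17/2, 18/5, 11/2)
obs 8: x=3 → posterior Dirichlet(13/3, 17/2, 18/5, 13/2)
obs 9: x=2 → posterior Dirichlet(13/3, 17/2, 23/5, 13/2)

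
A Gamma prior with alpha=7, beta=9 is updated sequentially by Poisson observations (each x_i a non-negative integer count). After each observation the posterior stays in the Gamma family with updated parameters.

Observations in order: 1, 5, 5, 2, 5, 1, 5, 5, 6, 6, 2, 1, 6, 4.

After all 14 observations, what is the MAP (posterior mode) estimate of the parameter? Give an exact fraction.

60/23

obs 1: x=1 → posterior Gamma(8, 10)
obs 2: x=5 → posterior Gamma(13, 11)
obs 3: x=5 → posterior Gamma(18, 12)
obs 4: x=2 → posterior Gamma(20, 13)
obs 5: x=5 → posterior Gamma(25, 14)
obs 6: x=1 → posterior Gamma(26, 15)
obs 7: x=5 → posterior Gamma(31, 16)
obs 8: x=5 → posterior Gamma(36, 17)
obs 9: x=6 → posterior Gamma(42, 18)
obs 10: x=6 → posterior Gamma(48, 19)
obs 11: x=2 → posterior Gamma(50, 20)
obs 12: x=1 → posterior Gamma(51, 21)
obs 13: x=6 → posterior Gamma(57, 22)
obs 14: x=4 → posterior Gamma(61, 23)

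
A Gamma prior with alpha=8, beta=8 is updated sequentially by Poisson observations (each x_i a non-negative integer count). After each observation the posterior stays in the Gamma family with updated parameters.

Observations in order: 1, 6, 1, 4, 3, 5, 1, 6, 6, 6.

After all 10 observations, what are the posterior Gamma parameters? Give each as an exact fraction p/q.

alpha=47, beta=18

obs 1: x=1 → posterior Gamma(9, 9)
obs 2: x=6 → posterior Gamma(15, 10)
obs 3: x=1 → posterior Gamma(16, 11)
obs 4: x=4 → posterior Gamma(20, 12)
obs 5: x=3 → posterior Gamma(23, 13)
obs 6: x=5 → posterior Gamma(28, 14)
obs 7: x=1 → posterior Gamma(29, 15)
obs 8: x=6 → posterior Gamma(35, 16)
obs 9: x=6 → posterior Gamma(41, 17)
obs 10: x=6 → posterior Gamma(47, 18)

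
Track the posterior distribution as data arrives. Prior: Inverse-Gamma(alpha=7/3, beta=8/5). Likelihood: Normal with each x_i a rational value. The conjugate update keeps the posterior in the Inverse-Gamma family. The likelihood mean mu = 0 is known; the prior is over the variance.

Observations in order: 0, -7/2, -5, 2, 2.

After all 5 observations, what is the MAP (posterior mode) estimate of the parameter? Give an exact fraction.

2907/700

obs 1: x=0 → posterior Inverse-Gamma(17/6, 8/5)
obs 2: x=-7/2 → posterior Inverse-Gamma(10/3, 309/40)
obs 3: x=-5 → posterior Inverse-Gamma(23/6, 809/40)
obs 4: x=2 → posterior Inverse-Gamma(13/3, 889/40)
obs 5: x=2 → posterior Inverse-Gamma(29/6, 969/40)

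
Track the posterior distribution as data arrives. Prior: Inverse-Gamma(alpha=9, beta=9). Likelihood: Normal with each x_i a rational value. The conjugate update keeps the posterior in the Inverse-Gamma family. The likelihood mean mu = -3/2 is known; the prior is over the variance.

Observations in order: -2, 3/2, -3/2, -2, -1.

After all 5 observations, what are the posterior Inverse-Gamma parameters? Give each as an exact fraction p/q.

obs 1: x=-2 → posterior Inverse-Gamma(19/2, 73/8)
obs 2: x=3/2 → posterior Inverse-Gamma(10, 109/8)
obs 3: x=-3/2 → posterior Inverse-Gamma(21/2, 109/8)
obs 4: x=-2 → posterior Inverse-Gamma(11, 55/4)
obs 5: x=-1 → posterior Inverse-Gamma(23/2, 111/8)

alpha=23/2, beta=111/8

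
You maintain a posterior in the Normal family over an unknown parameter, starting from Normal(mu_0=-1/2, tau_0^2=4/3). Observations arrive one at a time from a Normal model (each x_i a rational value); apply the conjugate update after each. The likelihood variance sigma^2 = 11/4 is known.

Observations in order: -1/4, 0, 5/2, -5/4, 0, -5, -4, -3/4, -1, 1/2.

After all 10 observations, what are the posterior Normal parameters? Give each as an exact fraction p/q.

mu_0=-329/386, tau_0^2=44/193

obs 1: x=-1/4 → posterior Normal(-41/98, 44/49)
obs 2: x=0 → posterior Normal(-41/130, 44/65)
obs 3: x=5/2 → posterior Normal(13/54, 44/81)
obs 4: x=-5/4 → posterior Normal(-1/194, 44/97)
obs 5: x=0 → posterior Normal(-1/226, 44/113)
obs 6: x=-5 → posterior Normal(-161/258, 44/129)
obs 7: x=-4 → posterior Normal(-289/290, 44/145)
obs 8: x=-3/4 → posterior Normal(-313/322, 44/161)
obs 9: x=-1 → posterior Normal(-115/118, 44/177)
obs 10: x=1/2 → posterior Normal(-329/386, 44/193)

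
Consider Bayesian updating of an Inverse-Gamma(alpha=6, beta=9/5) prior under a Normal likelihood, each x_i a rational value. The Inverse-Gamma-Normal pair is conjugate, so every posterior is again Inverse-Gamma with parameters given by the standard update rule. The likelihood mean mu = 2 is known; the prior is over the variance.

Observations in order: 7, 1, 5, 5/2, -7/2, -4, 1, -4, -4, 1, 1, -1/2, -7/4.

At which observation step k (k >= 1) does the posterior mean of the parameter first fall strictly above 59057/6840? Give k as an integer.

obs 1: x=7 → posterior Inverse-Gamma(13/2, 143/10)
obs 2: x=1 → posterior Inverse-Gamma(7, 74/5)
obs 3: x=5 → posterior Inverse-Gamma(15/2, 193/10)
obs 4: x=5/2 → posterior Inverse-Gamma(8, 777/40)
obs 5: x=-7/2 → posterior Inverse-Gamma(17/2, 691/20)
obs 6: x=-4 → posterior Inverse-Gamma(9, 1051/20)
obs 7: x=1 → posterior Inverse-Gamma(19/2, 1061/20)
obs 8: x=-4 → posterior Inverse-Gamma(10, 1421/20)
obs 9: x=-4 → posterior Inverse-Gamma(21/2, 1781/20)
obs 10: x=1 → posterior Inverse-Gamma(11, 1791/20)
obs 11: x=1 → posterior Inverse-Gamma(23/2, 1801/20)
obs 12: x=-1/2 → posterior Inverse-Gamma(12, 3727/40)
obs 13: x=-7/4 → posterior Inverse-Gamma(25/2, 16033/160)

k = 9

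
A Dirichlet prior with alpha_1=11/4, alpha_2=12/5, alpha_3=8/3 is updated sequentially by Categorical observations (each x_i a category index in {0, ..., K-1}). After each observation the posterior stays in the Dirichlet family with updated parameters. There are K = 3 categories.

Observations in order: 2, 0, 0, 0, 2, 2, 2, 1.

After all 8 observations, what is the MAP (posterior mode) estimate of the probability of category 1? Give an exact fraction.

144/769

obs 1: x=2 → posterior Dirichlet(11/4, 12/5, 11/3)
obs 2: x=0 → posterior Dirichlet(15/4, 12/5, 11/3)
obs 3: x=0 → posterior Dirichlet(19/4, 12/5, 11/3)
obs 4: x=0 → posterior Dirichlet(23/4, 12/5, 11/3)
obs 5: x=2 → posterior Dirichlet(23/4, 12/5, 14/3)
obs 6: x=2 → posterior Dirichlet(23/4, 12/5, 17/3)
obs 7: x=2 → posterior Dirichlet(23/4, 12/5, 20/3)
obs 8: x=1 → posterior Dirichlet(23/4, 17/5, 20/3)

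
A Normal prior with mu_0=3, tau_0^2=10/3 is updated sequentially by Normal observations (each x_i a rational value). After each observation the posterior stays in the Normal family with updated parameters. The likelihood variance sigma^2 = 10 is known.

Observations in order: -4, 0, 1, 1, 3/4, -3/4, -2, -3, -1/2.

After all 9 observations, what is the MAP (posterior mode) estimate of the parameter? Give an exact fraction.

obs 1: x=-4 → posterior Normal(5/4, 5/2)
obs 2: x=0 → posterior Normal(1, 2)
obs 3: x=1 → posterior Normal(1, 5/3)
obs 4: x=1 → posterior Normal(1, 10/7)
obs 5: x=3/4 → posterior Normal(31/32, 5/4)
obs 6: x=-3/4 → posterior Normal(7/9, 10/9)
obs 7: x=-2 → posterior Normal(1/2, 1)
obs 8: x=-3 → posterior Normal(2/11, 10/11)
obs 9: x=-1/2 → posterior Normal(1/8, 5/6)

1/8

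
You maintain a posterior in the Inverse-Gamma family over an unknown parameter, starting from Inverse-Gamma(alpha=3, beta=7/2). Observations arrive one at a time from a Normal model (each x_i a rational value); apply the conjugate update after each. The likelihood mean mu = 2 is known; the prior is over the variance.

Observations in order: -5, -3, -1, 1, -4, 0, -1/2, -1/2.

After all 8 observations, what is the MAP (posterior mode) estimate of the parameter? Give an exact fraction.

obs 1: x=-5 → posterior Inverse-Gamma(7/2, 28)
obs 2: x=-3 → posterior Inverse-Gamma(4, 81/2)
obs 3: x=-1 → posterior Inverse-Gamma(9/2, 45)
obs 4: x=1 → posterior Inverse-Gamma(5, 91/2)
obs 5: x=-4 → posterior Inverse-Gamma(11/2, 127/2)
obs 6: x=0 → posterior Inverse-Gamma(6, 131/2)
obs 7: x=-1/2 → posterior Inverse-Gamma(13/2, 549/8)
obs 8: x=-1/2 → posterior Inverse-Gamma(7, 287/4)

287/32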